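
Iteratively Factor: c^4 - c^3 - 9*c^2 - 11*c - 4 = (c + 1)*(c^3 - 2*c^2 - 7*c - 4) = (c + 1)^2*(c^2 - 3*c - 4) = (c + 1)^3*(c - 4)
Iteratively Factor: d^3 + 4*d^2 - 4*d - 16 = (d - 2)*(d^2 + 6*d + 8) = (d - 2)*(d + 4)*(d + 2)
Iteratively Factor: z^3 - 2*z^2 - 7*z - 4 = (z + 1)*(z^2 - 3*z - 4) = (z - 4)*(z + 1)*(z + 1)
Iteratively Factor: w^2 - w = (w - 1)*(w)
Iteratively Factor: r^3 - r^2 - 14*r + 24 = (r - 3)*(r^2 + 2*r - 8) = (r - 3)*(r + 4)*(r - 2)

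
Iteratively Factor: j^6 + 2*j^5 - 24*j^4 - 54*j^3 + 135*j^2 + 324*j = (j - 4)*(j^5 + 6*j^4 - 54*j^2 - 81*j) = (j - 4)*(j + 3)*(j^4 + 3*j^3 - 9*j^2 - 27*j) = (j - 4)*(j - 3)*(j + 3)*(j^3 + 6*j^2 + 9*j) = (j - 4)*(j - 3)*(j + 3)^2*(j^2 + 3*j) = j*(j - 4)*(j - 3)*(j + 3)^2*(j + 3)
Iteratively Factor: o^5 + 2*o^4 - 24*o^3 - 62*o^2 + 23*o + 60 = (o + 3)*(o^4 - o^3 - 21*o^2 + o + 20) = (o + 3)*(o + 4)*(o^3 - 5*o^2 - o + 5) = (o + 1)*(o + 3)*(o + 4)*(o^2 - 6*o + 5) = (o - 1)*(o + 1)*(o + 3)*(o + 4)*(o - 5)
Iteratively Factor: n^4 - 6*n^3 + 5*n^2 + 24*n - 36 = (n - 2)*(n^3 - 4*n^2 - 3*n + 18) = (n - 3)*(n - 2)*(n^2 - n - 6) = (n - 3)^2*(n - 2)*(n + 2)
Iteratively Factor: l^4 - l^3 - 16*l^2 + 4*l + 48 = (l + 2)*(l^3 - 3*l^2 - 10*l + 24) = (l + 2)*(l + 3)*(l^2 - 6*l + 8) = (l - 4)*(l + 2)*(l + 3)*(l - 2)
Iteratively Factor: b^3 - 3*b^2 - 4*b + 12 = (b + 2)*(b^2 - 5*b + 6) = (b - 3)*(b + 2)*(b - 2)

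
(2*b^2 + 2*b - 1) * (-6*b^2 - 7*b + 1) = -12*b^4 - 26*b^3 - 6*b^2 + 9*b - 1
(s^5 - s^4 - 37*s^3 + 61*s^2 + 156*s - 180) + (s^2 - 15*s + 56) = s^5 - s^4 - 37*s^3 + 62*s^2 + 141*s - 124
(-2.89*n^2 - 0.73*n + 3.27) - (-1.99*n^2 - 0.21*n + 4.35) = -0.9*n^2 - 0.52*n - 1.08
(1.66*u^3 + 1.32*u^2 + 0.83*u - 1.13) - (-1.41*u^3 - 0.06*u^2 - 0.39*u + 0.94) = 3.07*u^3 + 1.38*u^2 + 1.22*u - 2.07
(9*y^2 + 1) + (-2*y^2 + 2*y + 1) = 7*y^2 + 2*y + 2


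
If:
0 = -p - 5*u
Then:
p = -5*u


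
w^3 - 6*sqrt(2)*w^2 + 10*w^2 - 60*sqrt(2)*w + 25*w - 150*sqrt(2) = (w + 5)^2*(w - 6*sqrt(2))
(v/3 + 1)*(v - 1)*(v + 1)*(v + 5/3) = v^4/3 + 14*v^3/9 + 4*v^2/3 - 14*v/9 - 5/3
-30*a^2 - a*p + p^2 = (-6*a + p)*(5*a + p)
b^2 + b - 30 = (b - 5)*(b + 6)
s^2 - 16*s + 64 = (s - 8)^2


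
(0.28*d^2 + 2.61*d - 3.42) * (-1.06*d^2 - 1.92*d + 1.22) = -0.2968*d^4 - 3.3042*d^3 - 1.0444*d^2 + 9.7506*d - 4.1724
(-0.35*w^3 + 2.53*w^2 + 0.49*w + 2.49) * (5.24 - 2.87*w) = 1.0045*w^4 - 9.0951*w^3 + 11.8509*w^2 - 4.5787*w + 13.0476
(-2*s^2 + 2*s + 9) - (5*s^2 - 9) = -7*s^2 + 2*s + 18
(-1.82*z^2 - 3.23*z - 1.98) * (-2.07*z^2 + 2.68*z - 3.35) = 3.7674*z^4 + 1.8085*z^3 + 1.5392*z^2 + 5.5141*z + 6.633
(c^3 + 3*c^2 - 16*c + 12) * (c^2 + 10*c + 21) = c^5 + 13*c^4 + 35*c^3 - 85*c^2 - 216*c + 252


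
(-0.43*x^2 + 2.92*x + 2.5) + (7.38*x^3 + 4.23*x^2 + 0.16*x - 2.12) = 7.38*x^3 + 3.8*x^2 + 3.08*x + 0.38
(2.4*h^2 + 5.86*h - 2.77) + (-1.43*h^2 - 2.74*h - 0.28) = 0.97*h^2 + 3.12*h - 3.05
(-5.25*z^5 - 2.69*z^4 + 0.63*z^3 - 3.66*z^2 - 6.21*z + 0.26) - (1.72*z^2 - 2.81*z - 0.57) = -5.25*z^5 - 2.69*z^4 + 0.63*z^3 - 5.38*z^2 - 3.4*z + 0.83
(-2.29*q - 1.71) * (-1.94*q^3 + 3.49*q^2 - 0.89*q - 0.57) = 4.4426*q^4 - 4.6747*q^3 - 3.9298*q^2 + 2.8272*q + 0.9747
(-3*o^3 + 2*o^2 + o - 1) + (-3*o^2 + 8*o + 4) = -3*o^3 - o^2 + 9*o + 3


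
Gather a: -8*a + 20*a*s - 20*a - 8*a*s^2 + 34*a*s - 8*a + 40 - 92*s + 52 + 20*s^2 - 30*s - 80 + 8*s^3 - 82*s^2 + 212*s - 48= a*(-8*s^2 + 54*s - 36) + 8*s^3 - 62*s^2 + 90*s - 36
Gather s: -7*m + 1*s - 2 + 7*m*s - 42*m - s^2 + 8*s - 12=-49*m - s^2 + s*(7*m + 9) - 14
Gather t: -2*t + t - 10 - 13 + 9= -t - 14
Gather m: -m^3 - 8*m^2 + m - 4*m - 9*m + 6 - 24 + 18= -m^3 - 8*m^2 - 12*m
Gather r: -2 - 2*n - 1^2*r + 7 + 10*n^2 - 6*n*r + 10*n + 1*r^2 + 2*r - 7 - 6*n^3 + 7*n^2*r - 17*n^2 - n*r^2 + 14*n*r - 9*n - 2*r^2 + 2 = -6*n^3 - 7*n^2 - n + r^2*(-n - 1) + r*(7*n^2 + 8*n + 1)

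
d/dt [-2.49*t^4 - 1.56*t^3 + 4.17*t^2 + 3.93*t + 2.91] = -9.96*t^3 - 4.68*t^2 + 8.34*t + 3.93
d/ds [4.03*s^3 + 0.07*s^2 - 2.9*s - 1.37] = 12.09*s^2 + 0.14*s - 2.9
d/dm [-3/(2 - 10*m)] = -15/(2*(5*m - 1)^2)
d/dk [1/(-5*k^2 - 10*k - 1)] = 10*(k + 1)/(5*k^2 + 10*k + 1)^2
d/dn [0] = 0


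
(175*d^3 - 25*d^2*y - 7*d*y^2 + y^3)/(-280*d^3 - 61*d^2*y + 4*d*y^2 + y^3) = (35*d^2 - 12*d*y + y^2)/(-56*d^2 - d*y + y^2)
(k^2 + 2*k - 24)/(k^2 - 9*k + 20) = (k + 6)/(k - 5)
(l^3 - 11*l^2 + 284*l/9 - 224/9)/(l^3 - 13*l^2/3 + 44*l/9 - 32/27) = 3*(l - 7)/(3*l - 1)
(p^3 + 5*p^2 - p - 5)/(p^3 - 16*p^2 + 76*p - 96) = (p^3 + 5*p^2 - p - 5)/(p^3 - 16*p^2 + 76*p - 96)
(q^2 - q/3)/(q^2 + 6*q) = (q - 1/3)/(q + 6)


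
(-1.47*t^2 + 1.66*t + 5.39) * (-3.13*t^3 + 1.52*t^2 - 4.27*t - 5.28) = 4.6011*t^5 - 7.4302*t^4 - 8.0706*t^3 + 8.8662*t^2 - 31.7801*t - 28.4592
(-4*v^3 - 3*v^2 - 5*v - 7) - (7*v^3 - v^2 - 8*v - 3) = -11*v^3 - 2*v^2 + 3*v - 4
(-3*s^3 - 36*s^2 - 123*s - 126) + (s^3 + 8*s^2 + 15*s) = -2*s^3 - 28*s^2 - 108*s - 126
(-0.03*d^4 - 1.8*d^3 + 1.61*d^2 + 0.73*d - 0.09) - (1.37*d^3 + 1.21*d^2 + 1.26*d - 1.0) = -0.03*d^4 - 3.17*d^3 + 0.4*d^2 - 0.53*d + 0.91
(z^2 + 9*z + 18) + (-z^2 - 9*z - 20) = -2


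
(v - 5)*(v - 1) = v^2 - 6*v + 5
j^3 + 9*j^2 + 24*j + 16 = (j + 1)*(j + 4)^2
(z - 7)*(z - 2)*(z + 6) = z^3 - 3*z^2 - 40*z + 84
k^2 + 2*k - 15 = (k - 3)*(k + 5)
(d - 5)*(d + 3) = d^2 - 2*d - 15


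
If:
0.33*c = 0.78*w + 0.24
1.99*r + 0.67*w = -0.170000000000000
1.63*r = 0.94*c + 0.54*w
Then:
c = 0.14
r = -0.00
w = -0.25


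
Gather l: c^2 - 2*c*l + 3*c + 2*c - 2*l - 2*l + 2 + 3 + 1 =c^2 + 5*c + l*(-2*c - 4) + 6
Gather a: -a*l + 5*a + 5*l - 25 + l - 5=a*(5 - l) + 6*l - 30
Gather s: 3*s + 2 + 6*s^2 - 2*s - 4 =6*s^2 + s - 2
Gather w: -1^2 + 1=0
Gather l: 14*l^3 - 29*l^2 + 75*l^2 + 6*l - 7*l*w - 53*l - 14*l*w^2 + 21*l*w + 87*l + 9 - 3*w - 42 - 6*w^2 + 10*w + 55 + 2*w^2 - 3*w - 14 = 14*l^3 + 46*l^2 + l*(-14*w^2 + 14*w + 40) - 4*w^2 + 4*w + 8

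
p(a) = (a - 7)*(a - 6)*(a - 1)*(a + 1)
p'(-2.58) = -526.85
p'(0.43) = 41.37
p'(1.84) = 56.76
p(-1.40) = 59.67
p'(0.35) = 37.09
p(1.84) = 51.21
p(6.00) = 0.00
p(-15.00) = 103488.00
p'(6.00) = -35.00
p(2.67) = 88.37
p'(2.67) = 30.05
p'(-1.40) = -189.22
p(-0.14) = -42.98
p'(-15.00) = -23492.00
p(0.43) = -29.83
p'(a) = (a - 7)*(a - 6)*(a - 1) + (a - 7)*(a - 6)*(a + 1) + (a - 7)*(a - 1)*(a + 1) + (a - 6)*(a - 1)*(a + 1) = 4*a^3 - 39*a^2 + 82*a + 13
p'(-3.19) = -775.29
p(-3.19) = 859.31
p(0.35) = -32.97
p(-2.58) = 464.94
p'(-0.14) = 0.74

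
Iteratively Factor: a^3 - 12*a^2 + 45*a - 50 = (a - 5)*(a^2 - 7*a + 10) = (a - 5)*(a - 2)*(a - 5)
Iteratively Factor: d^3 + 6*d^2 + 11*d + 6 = (d + 1)*(d^2 + 5*d + 6) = (d + 1)*(d + 3)*(d + 2)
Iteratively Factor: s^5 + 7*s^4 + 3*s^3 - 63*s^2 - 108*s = (s + 3)*(s^4 + 4*s^3 - 9*s^2 - 36*s) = (s - 3)*(s + 3)*(s^3 + 7*s^2 + 12*s) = s*(s - 3)*(s + 3)*(s^2 + 7*s + 12) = s*(s - 3)*(s + 3)^2*(s + 4)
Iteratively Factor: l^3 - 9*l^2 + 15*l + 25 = (l + 1)*(l^2 - 10*l + 25) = (l - 5)*(l + 1)*(l - 5)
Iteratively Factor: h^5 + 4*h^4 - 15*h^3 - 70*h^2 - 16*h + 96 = (h - 4)*(h^4 + 8*h^3 + 17*h^2 - 2*h - 24) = (h - 4)*(h - 1)*(h^3 + 9*h^2 + 26*h + 24) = (h - 4)*(h - 1)*(h + 2)*(h^2 + 7*h + 12) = (h - 4)*(h - 1)*(h + 2)*(h + 4)*(h + 3)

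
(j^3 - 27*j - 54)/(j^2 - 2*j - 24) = (j^2 + 6*j + 9)/(j + 4)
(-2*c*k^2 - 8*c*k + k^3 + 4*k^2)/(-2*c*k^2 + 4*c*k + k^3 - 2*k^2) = (k + 4)/(k - 2)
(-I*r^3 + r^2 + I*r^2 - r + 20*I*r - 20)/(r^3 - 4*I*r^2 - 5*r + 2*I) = (-I*r^3 + r^2*(1 + I) + r*(-1 + 20*I) - 20)/(r^3 - 4*I*r^2 - 5*r + 2*I)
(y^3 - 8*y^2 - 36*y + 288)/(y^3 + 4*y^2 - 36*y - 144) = (y - 8)/(y + 4)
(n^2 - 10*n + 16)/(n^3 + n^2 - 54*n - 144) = (n - 2)/(n^2 + 9*n + 18)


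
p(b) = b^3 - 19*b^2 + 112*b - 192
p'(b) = 3*b^2 - 38*b + 112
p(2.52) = -14.41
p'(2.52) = 35.29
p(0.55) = -135.98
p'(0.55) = 92.01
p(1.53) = -61.54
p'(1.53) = 60.88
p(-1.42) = -392.21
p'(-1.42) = 172.01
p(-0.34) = -232.32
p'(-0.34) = 125.27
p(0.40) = -150.18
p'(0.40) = 97.28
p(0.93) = -103.47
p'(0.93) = 79.25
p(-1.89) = -478.30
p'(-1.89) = 194.54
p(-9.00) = -3468.00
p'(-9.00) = 697.00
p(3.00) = 0.00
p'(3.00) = 25.00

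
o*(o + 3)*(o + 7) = o^3 + 10*o^2 + 21*o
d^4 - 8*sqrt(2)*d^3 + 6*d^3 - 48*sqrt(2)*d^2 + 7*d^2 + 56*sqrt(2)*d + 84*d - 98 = (d - 1)*(d + 7)*(d - 7*sqrt(2))*(d - sqrt(2))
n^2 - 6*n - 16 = (n - 8)*(n + 2)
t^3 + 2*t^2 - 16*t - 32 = (t - 4)*(t + 2)*(t + 4)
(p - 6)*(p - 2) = p^2 - 8*p + 12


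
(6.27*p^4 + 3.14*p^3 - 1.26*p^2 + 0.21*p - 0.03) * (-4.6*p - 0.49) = -28.842*p^5 - 17.5163*p^4 + 4.2574*p^3 - 0.3486*p^2 + 0.0351*p + 0.0147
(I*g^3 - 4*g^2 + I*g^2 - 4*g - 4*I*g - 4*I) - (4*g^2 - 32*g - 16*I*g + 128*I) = I*g^3 - 8*g^2 + I*g^2 + 28*g + 12*I*g - 132*I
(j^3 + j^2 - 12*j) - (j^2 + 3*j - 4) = j^3 - 15*j + 4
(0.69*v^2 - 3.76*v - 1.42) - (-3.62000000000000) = 0.69*v^2 - 3.76*v + 2.2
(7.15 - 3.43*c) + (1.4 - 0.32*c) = 8.55 - 3.75*c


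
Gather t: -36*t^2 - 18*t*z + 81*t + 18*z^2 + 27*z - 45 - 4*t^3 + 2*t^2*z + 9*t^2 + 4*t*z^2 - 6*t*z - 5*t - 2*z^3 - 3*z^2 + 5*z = -4*t^3 + t^2*(2*z - 27) + t*(4*z^2 - 24*z + 76) - 2*z^3 + 15*z^2 + 32*z - 45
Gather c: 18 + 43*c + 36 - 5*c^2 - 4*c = -5*c^2 + 39*c + 54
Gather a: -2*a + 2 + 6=8 - 2*a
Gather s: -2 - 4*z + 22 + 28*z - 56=24*z - 36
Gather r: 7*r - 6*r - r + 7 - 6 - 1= 0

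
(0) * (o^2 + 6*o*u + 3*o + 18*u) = 0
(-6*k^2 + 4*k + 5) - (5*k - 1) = -6*k^2 - k + 6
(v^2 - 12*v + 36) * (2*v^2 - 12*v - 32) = 2*v^4 - 36*v^3 + 184*v^2 - 48*v - 1152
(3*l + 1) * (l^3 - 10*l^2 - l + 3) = 3*l^4 - 29*l^3 - 13*l^2 + 8*l + 3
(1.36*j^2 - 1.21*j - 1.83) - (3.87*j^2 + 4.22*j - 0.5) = -2.51*j^2 - 5.43*j - 1.33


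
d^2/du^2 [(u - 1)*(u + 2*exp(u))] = 2*u*exp(u) + 2*exp(u) + 2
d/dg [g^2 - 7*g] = 2*g - 7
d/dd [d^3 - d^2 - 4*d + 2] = 3*d^2 - 2*d - 4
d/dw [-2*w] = -2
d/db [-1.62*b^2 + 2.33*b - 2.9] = 2.33 - 3.24*b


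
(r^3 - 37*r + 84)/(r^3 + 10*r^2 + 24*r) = (r^3 - 37*r + 84)/(r*(r^2 + 10*r + 24))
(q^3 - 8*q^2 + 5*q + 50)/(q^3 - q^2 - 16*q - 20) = (q - 5)/(q + 2)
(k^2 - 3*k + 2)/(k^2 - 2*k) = (k - 1)/k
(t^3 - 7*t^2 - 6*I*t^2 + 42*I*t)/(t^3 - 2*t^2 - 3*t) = (-t^2 + 7*t + 6*I*t - 42*I)/(-t^2 + 2*t + 3)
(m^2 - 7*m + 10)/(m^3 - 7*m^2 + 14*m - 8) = (m - 5)/(m^2 - 5*m + 4)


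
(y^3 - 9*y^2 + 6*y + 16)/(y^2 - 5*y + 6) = (y^2 - 7*y - 8)/(y - 3)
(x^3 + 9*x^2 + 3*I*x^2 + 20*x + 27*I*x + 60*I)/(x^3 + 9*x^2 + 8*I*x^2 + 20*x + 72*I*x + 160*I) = (x + 3*I)/(x + 8*I)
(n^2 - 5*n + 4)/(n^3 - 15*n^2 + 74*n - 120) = (n - 1)/(n^2 - 11*n + 30)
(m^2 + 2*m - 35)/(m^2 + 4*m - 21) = (m - 5)/(m - 3)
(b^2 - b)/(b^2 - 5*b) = (b - 1)/(b - 5)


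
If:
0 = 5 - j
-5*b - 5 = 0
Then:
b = -1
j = 5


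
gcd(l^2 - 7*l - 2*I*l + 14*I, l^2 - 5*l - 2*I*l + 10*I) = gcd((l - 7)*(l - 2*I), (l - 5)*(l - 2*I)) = l - 2*I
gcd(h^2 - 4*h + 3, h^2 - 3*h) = h - 3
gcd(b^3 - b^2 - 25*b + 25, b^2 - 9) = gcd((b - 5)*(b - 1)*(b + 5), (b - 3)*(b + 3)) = 1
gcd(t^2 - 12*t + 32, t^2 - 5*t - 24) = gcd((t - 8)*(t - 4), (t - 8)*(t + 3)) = t - 8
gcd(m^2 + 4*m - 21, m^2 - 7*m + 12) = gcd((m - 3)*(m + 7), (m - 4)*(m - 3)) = m - 3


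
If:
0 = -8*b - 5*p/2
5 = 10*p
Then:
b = -5/32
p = 1/2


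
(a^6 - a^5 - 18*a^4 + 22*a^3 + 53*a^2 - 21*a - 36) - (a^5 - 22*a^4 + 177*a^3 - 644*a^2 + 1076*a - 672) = a^6 - 2*a^5 + 4*a^4 - 155*a^3 + 697*a^2 - 1097*a + 636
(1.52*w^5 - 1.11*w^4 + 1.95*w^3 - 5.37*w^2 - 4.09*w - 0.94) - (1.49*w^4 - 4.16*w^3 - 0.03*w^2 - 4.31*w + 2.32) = 1.52*w^5 - 2.6*w^4 + 6.11*w^3 - 5.34*w^2 + 0.22*w - 3.26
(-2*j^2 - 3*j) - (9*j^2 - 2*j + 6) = -11*j^2 - j - 6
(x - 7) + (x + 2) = 2*x - 5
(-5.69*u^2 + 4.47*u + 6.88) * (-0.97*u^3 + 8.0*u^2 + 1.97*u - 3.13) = 5.5193*u^5 - 49.8559*u^4 + 17.8771*u^3 + 81.6556*u^2 - 0.4375*u - 21.5344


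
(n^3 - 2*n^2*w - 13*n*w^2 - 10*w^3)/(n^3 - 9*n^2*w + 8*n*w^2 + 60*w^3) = (-n - w)/(-n + 6*w)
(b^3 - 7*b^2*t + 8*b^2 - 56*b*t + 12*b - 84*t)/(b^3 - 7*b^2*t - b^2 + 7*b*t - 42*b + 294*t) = (b + 2)/(b - 7)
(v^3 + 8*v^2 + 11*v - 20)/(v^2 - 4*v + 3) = (v^2 + 9*v + 20)/(v - 3)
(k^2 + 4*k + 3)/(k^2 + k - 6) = (k + 1)/(k - 2)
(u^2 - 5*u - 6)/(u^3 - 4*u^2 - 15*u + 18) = (u + 1)/(u^2 + 2*u - 3)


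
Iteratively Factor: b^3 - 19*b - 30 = (b + 2)*(b^2 - 2*b - 15) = (b - 5)*(b + 2)*(b + 3)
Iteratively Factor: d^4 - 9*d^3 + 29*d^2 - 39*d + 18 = (d - 2)*(d^3 - 7*d^2 + 15*d - 9) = (d - 2)*(d - 1)*(d^2 - 6*d + 9) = (d - 3)*(d - 2)*(d - 1)*(d - 3)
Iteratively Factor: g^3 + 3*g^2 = (g)*(g^2 + 3*g) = g*(g + 3)*(g)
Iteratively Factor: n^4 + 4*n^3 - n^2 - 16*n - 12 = (n + 3)*(n^3 + n^2 - 4*n - 4) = (n + 1)*(n + 3)*(n^2 - 4) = (n + 1)*(n + 2)*(n + 3)*(n - 2)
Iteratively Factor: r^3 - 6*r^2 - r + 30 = (r - 3)*(r^2 - 3*r - 10) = (r - 5)*(r - 3)*(r + 2)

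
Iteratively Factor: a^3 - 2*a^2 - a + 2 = (a - 1)*(a^2 - a - 2) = (a - 2)*(a - 1)*(a + 1)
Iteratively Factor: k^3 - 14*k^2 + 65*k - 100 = (k - 4)*(k^2 - 10*k + 25) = (k - 5)*(k - 4)*(k - 5)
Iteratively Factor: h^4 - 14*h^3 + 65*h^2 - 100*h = (h - 5)*(h^3 - 9*h^2 + 20*h) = h*(h - 5)*(h^2 - 9*h + 20) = h*(h - 5)*(h - 4)*(h - 5)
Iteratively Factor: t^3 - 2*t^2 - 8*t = (t + 2)*(t^2 - 4*t) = t*(t + 2)*(t - 4)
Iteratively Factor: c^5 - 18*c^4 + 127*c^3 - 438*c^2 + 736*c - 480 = (c - 5)*(c^4 - 13*c^3 + 62*c^2 - 128*c + 96) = (c - 5)*(c - 4)*(c^3 - 9*c^2 + 26*c - 24) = (c - 5)*(c - 4)*(c - 2)*(c^2 - 7*c + 12) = (c - 5)*(c - 4)^2*(c - 2)*(c - 3)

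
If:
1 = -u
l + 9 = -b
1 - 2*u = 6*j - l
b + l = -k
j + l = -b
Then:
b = -60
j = 9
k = 9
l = 51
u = -1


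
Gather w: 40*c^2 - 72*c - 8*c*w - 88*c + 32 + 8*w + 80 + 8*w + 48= 40*c^2 - 160*c + w*(16 - 8*c) + 160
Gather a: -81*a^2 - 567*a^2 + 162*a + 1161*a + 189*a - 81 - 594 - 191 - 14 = -648*a^2 + 1512*a - 880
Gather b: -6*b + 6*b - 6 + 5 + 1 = 0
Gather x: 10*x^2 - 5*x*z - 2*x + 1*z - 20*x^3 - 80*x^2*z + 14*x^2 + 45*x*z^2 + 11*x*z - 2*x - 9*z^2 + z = -20*x^3 + x^2*(24 - 80*z) + x*(45*z^2 + 6*z - 4) - 9*z^2 + 2*z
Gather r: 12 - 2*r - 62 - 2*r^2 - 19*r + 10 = -2*r^2 - 21*r - 40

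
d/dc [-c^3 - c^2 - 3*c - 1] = -3*c^2 - 2*c - 3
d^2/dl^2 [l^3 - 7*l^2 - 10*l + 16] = 6*l - 14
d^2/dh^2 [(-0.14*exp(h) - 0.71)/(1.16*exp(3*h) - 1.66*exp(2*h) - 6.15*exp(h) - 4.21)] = (-0.753536*exp(6*h) - 7.789632*exp(5*h) + 10.658112*exp(4*h) - 5.15451600000001*exp(3*h) - 47.08095*exp(2*h) - 3.381541*exp(h) + 15.901591)*exp(h)/(1.560896*exp(9*h) - 6.701088*exp(8*h) - 15.236832*exp(7*h) + 49.485416*exp(6*h) + 129.422136*exp(5*h) - 42.954438*exp(4*h) - 428.807847*exp(3*h) - 565.964193*exp(2*h) - 327.009645*exp(h) - 74.618461)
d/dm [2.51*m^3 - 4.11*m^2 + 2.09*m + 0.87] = 7.53*m^2 - 8.22*m + 2.09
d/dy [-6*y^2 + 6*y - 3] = 6 - 12*y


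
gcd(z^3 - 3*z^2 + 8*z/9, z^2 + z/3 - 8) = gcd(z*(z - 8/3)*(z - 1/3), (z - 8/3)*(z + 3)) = z - 8/3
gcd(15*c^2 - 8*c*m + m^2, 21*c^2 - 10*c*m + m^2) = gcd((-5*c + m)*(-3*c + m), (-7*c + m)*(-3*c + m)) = 3*c - m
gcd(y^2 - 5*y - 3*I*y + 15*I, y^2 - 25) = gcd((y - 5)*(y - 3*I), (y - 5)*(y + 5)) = y - 5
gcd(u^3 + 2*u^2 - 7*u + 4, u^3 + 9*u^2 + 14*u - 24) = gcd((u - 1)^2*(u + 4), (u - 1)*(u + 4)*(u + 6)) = u^2 + 3*u - 4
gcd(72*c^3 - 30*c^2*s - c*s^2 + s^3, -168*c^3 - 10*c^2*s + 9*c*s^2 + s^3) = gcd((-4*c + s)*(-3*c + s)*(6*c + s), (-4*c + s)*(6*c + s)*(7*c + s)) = -24*c^2 + 2*c*s + s^2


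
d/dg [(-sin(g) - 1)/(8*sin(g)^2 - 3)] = (8*sin(g)^2 + 16*sin(g) + 3)*cos(g)/(8*sin(g)^2 - 3)^2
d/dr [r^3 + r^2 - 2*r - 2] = 3*r^2 + 2*r - 2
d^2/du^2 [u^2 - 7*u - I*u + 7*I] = 2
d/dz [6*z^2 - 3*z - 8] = 12*z - 3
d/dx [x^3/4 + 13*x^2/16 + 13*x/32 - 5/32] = 3*x^2/4 + 13*x/8 + 13/32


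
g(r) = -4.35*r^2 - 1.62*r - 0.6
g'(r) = -8.7*r - 1.62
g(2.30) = -27.34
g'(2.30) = -21.63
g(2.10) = -23.19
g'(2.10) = -19.89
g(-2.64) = -26.64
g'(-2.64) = 21.35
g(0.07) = -0.73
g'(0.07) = -2.23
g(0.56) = -2.87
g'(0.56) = -6.49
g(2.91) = -42.15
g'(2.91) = -26.94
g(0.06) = -0.71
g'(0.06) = -2.14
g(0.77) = -4.43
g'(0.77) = -8.32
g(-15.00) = -955.05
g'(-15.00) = 128.88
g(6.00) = -166.92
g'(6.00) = -53.82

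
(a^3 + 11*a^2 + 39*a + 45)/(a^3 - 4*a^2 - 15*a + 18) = (a^2 + 8*a + 15)/(a^2 - 7*a + 6)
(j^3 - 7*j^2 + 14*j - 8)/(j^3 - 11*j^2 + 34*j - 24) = (j - 2)/(j - 6)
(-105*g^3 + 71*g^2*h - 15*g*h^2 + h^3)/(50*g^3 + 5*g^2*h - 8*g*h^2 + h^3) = (-21*g^2 + 10*g*h - h^2)/(10*g^2 + 3*g*h - h^2)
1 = 1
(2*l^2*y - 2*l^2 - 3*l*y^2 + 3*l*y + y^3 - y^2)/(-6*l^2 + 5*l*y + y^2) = (-2*l*y + 2*l + y^2 - y)/(6*l + y)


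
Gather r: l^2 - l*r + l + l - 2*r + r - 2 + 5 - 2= l^2 + 2*l + r*(-l - 1) + 1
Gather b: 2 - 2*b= 2 - 2*b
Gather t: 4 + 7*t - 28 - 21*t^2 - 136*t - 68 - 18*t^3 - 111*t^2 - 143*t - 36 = -18*t^3 - 132*t^2 - 272*t - 128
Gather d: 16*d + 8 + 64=16*d + 72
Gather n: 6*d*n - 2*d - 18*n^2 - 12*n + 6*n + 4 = -2*d - 18*n^2 + n*(6*d - 6) + 4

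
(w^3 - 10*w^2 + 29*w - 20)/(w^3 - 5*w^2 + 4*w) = (w - 5)/w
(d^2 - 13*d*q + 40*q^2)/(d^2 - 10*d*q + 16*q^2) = (-d + 5*q)/(-d + 2*q)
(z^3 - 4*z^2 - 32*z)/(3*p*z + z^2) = (z^2 - 4*z - 32)/(3*p + z)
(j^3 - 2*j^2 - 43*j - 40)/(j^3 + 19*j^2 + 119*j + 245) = (j^2 - 7*j - 8)/(j^2 + 14*j + 49)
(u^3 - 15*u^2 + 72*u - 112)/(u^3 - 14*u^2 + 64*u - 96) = (u - 7)/(u - 6)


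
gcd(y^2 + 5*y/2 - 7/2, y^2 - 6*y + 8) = 1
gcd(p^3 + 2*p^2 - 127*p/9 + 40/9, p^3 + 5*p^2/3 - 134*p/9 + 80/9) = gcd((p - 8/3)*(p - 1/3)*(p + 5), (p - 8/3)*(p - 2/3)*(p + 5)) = p^2 + 7*p/3 - 40/3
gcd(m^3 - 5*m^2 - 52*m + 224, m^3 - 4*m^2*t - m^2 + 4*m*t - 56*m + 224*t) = m^2 - m - 56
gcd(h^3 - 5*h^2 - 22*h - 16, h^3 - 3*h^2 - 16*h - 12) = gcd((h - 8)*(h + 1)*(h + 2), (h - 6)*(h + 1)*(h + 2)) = h^2 + 3*h + 2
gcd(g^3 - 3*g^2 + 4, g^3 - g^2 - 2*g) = g^2 - g - 2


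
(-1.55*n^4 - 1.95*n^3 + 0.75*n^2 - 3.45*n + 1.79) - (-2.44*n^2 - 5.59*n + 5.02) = -1.55*n^4 - 1.95*n^3 + 3.19*n^2 + 2.14*n - 3.23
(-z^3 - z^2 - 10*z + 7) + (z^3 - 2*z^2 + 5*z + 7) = -3*z^2 - 5*z + 14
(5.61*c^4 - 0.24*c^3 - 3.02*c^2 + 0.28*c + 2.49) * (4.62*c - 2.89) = 25.9182*c^5 - 17.3217*c^4 - 13.2588*c^3 + 10.0214*c^2 + 10.6946*c - 7.1961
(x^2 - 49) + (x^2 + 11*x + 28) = 2*x^2 + 11*x - 21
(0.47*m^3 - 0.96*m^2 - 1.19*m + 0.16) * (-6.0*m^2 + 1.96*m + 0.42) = -2.82*m^5 + 6.6812*m^4 + 5.4558*m^3 - 3.6956*m^2 - 0.1862*m + 0.0672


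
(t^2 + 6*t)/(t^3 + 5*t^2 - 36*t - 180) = t/(t^2 - t - 30)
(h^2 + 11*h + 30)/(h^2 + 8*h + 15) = (h + 6)/(h + 3)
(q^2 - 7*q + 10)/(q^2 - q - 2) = (q - 5)/(q + 1)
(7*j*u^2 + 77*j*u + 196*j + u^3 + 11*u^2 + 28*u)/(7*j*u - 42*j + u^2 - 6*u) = (u^2 + 11*u + 28)/(u - 6)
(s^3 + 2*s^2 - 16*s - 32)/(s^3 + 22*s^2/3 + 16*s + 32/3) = 3*(s - 4)/(3*s + 4)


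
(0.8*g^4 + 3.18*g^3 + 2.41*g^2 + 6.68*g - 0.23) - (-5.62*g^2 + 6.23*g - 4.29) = 0.8*g^4 + 3.18*g^3 + 8.03*g^2 + 0.449999999999999*g + 4.06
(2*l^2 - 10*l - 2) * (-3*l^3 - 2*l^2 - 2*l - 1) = -6*l^5 + 26*l^4 + 22*l^3 + 22*l^2 + 14*l + 2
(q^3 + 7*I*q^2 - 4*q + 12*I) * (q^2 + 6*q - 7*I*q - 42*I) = q^5 + 6*q^4 + 45*q^3 + 270*q^2 + 40*I*q^2 + 84*q + 240*I*q + 504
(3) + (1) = 4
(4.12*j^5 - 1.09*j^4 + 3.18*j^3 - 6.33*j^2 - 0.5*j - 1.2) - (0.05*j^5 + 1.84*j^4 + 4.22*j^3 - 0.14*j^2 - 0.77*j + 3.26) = 4.07*j^5 - 2.93*j^4 - 1.04*j^3 - 6.19*j^2 + 0.27*j - 4.46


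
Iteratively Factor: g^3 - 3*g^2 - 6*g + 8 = (g - 1)*(g^2 - 2*g - 8) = (g - 1)*(g + 2)*(g - 4)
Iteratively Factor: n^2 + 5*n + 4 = (n + 4)*(n + 1)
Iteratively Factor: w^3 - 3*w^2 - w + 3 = (w - 1)*(w^2 - 2*w - 3) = (w - 1)*(w + 1)*(w - 3)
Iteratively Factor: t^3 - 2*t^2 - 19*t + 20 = (t + 4)*(t^2 - 6*t + 5) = (t - 1)*(t + 4)*(t - 5)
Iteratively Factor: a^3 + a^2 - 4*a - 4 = (a - 2)*(a^2 + 3*a + 2) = (a - 2)*(a + 1)*(a + 2)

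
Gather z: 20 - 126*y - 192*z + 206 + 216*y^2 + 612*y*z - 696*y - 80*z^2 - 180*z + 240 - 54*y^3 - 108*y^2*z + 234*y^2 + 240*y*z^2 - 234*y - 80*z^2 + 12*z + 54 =-54*y^3 + 450*y^2 - 1056*y + z^2*(240*y - 160) + z*(-108*y^2 + 612*y - 360) + 520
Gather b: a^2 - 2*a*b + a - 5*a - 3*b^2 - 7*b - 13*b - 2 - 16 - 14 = a^2 - 4*a - 3*b^2 + b*(-2*a - 20) - 32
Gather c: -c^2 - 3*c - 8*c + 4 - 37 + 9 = -c^2 - 11*c - 24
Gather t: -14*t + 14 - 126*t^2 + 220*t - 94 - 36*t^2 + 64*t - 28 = -162*t^2 + 270*t - 108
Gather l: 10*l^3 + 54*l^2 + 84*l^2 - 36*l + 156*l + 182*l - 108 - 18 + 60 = 10*l^3 + 138*l^2 + 302*l - 66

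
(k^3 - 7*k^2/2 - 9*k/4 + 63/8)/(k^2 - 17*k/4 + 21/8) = (4*k^2 - 9)/(4*k - 3)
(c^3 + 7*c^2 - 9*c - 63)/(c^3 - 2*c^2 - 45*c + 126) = (c + 3)/(c - 6)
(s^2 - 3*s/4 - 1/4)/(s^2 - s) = (s + 1/4)/s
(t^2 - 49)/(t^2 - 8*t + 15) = (t^2 - 49)/(t^2 - 8*t + 15)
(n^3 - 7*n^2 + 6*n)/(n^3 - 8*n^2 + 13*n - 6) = n/(n - 1)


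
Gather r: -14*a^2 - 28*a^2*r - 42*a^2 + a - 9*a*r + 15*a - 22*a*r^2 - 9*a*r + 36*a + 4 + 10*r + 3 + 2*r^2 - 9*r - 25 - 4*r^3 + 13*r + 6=-56*a^2 + 52*a - 4*r^3 + r^2*(2 - 22*a) + r*(-28*a^2 - 18*a + 14) - 12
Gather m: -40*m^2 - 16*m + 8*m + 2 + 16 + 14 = -40*m^2 - 8*m + 32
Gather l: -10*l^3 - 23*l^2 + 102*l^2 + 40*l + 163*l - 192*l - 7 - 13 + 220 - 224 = -10*l^3 + 79*l^2 + 11*l - 24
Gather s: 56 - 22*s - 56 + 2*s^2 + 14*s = 2*s^2 - 8*s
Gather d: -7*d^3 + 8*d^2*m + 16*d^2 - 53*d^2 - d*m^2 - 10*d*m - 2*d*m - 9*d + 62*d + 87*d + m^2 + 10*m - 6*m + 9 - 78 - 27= -7*d^3 + d^2*(8*m - 37) + d*(-m^2 - 12*m + 140) + m^2 + 4*m - 96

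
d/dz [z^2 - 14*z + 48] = 2*z - 14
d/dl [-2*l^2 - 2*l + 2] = -4*l - 2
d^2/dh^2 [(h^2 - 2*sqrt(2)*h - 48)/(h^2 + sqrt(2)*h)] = 6*(-sqrt(2)*h^3 - 48*h^2 - 48*sqrt(2)*h - 32)/(h^3*(h^3 + 3*sqrt(2)*h^2 + 6*h + 2*sqrt(2)))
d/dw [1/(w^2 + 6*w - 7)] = 2*(-w - 3)/(w^2 + 6*w - 7)^2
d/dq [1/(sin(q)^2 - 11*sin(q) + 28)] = (11 - 2*sin(q))*cos(q)/(sin(q)^2 - 11*sin(q) + 28)^2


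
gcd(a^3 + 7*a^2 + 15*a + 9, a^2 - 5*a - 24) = a + 3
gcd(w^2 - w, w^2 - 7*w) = w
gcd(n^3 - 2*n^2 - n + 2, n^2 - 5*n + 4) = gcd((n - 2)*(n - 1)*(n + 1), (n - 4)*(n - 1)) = n - 1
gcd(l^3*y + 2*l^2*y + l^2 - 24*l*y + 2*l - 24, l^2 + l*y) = 1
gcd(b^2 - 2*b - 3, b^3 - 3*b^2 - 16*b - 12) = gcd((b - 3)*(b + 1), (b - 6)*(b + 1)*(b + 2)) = b + 1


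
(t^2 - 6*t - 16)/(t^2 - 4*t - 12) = (t - 8)/(t - 6)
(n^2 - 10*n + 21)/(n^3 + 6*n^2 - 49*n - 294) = (n - 3)/(n^2 + 13*n + 42)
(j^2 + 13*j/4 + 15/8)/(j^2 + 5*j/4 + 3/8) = (2*j + 5)/(2*j + 1)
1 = 1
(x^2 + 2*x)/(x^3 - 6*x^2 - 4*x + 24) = x/(x^2 - 8*x + 12)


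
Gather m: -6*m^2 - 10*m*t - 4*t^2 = -6*m^2 - 10*m*t - 4*t^2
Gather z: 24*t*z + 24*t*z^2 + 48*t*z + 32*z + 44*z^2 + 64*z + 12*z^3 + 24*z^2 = 12*z^3 + z^2*(24*t + 68) + z*(72*t + 96)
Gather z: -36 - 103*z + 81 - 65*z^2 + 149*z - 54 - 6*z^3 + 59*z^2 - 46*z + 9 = -6*z^3 - 6*z^2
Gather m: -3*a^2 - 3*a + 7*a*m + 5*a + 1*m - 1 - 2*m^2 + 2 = -3*a^2 + 2*a - 2*m^2 + m*(7*a + 1) + 1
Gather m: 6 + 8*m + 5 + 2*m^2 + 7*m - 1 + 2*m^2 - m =4*m^2 + 14*m + 10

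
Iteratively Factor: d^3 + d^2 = (d)*(d^2 + d) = d*(d + 1)*(d)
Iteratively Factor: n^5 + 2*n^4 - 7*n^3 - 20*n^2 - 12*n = (n + 2)*(n^4 - 7*n^2 - 6*n) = (n + 1)*(n + 2)*(n^3 - n^2 - 6*n) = (n + 1)*(n + 2)^2*(n^2 - 3*n) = n*(n + 1)*(n + 2)^2*(n - 3)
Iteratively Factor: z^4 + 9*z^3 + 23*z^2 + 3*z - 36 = (z + 3)*(z^3 + 6*z^2 + 5*z - 12) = (z - 1)*(z + 3)*(z^2 + 7*z + 12) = (z - 1)*(z + 3)*(z + 4)*(z + 3)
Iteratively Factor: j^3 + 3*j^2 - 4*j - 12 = (j - 2)*(j^2 + 5*j + 6) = (j - 2)*(j + 2)*(j + 3)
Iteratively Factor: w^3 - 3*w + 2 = (w - 1)*(w^2 + w - 2) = (w - 1)*(w + 2)*(w - 1)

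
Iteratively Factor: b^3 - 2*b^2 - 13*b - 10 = (b - 5)*(b^2 + 3*b + 2) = (b - 5)*(b + 1)*(b + 2)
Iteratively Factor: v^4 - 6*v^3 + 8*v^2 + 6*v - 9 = (v + 1)*(v^3 - 7*v^2 + 15*v - 9) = (v - 3)*(v + 1)*(v^2 - 4*v + 3) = (v - 3)^2*(v + 1)*(v - 1)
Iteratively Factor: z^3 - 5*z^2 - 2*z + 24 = (z - 3)*(z^2 - 2*z - 8) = (z - 3)*(z + 2)*(z - 4)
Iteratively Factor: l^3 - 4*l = (l)*(l^2 - 4) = l*(l - 2)*(l + 2)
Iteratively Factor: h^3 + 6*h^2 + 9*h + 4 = (h + 1)*(h^2 + 5*h + 4) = (h + 1)*(h + 4)*(h + 1)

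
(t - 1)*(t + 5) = t^2 + 4*t - 5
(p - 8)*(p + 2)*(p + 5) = p^3 - p^2 - 46*p - 80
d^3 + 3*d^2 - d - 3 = (d - 1)*(d + 1)*(d + 3)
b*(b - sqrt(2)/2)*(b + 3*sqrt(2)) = b^3 + 5*sqrt(2)*b^2/2 - 3*b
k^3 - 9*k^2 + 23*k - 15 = (k - 5)*(k - 3)*(k - 1)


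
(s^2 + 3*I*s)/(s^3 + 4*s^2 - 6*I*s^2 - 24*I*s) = (s + 3*I)/(s^2 + s*(4 - 6*I) - 24*I)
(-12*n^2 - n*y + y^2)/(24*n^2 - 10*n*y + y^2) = (3*n + y)/(-6*n + y)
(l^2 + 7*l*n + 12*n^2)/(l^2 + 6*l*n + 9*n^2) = (l + 4*n)/(l + 3*n)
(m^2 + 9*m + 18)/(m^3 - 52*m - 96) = (m + 3)/(m^2 - 6*m - 16)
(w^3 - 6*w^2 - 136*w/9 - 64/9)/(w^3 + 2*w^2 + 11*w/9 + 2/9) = (3*w^2 - 20*w - 32)/(3*w^2 + 4*w + 1)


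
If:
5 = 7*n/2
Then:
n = 10/7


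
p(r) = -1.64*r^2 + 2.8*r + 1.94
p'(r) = 2.8 - 3.28*r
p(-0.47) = 0.26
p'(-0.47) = 4.34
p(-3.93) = -34.39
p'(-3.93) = 15.69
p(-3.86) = -33.30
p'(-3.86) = 15.46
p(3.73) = -10.43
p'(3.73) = -9.43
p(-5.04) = -53.83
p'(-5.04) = 19.33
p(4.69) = -21.00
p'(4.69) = -12.58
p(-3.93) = -34.39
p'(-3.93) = 15.69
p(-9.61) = -176.43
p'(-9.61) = 34.32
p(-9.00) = -156.10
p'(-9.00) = 32.32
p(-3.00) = -21.22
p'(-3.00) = 12.64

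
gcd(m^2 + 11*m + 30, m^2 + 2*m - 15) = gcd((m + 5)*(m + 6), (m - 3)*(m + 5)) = m + 5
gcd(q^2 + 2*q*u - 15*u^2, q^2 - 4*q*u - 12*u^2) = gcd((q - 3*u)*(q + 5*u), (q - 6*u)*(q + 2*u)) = 1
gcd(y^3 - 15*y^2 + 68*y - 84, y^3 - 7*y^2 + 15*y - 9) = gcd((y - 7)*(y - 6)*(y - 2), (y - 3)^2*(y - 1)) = 1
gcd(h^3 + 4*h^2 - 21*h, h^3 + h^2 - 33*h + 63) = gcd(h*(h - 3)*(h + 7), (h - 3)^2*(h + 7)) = h^2 + 4*h - 21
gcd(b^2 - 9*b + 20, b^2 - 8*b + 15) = b - 5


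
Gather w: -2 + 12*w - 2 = 12*w - 4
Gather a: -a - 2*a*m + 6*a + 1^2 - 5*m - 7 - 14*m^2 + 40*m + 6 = a*(5 - 2*m) - 14*m^2 + 35*m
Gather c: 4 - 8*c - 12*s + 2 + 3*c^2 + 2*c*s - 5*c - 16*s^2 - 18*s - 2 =3*c^2 + c*(2*s - 13) - 16*s^2 - 30*s + 4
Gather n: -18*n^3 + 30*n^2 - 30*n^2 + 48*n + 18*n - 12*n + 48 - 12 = -18*n^3 + 54*n + 36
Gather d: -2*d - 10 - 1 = -2*d - 11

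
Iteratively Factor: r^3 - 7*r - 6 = (r + 2)*(r^2 - 2*r - 3) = (r + 1)*(r + 2)*(r - 3)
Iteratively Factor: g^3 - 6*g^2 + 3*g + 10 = (g + 1)*(g^2 - 7*g + 10) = (g - 2)*(g + 1)*(g - 5)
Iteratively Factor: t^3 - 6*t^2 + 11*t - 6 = (t - 3)*(t^2 - 3*t + 2) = (t - 3)*(t - 2)*(t - 1)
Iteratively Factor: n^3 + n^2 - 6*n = (n + 3)*(n^2 - 2*n) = n*(n + 3)*(n - 2)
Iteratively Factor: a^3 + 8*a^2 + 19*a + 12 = (a + 1)*(a^2 + 7*a + 12) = (a + 1)*(a + 4)*(a + 3)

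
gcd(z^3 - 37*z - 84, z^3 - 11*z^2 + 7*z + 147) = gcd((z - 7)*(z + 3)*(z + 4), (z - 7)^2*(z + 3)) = z^2 - 4*z - 21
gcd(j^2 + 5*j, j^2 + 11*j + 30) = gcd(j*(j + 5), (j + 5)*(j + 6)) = j + 5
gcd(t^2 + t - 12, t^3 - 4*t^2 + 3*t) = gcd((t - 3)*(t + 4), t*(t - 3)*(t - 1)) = t - 3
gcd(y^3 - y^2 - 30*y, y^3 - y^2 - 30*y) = y^3 - y^2 - 30*y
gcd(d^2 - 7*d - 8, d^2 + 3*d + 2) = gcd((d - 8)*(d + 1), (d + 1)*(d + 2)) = d + 1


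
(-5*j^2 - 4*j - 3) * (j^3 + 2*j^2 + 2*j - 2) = -5*j^5 - 14*j^4 - 21*j^3 - 4*j^2 + 2*j + 6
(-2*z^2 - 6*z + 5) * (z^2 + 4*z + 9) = -2*z^4 - 14*z^3 - 37*z^2 - 34*z + 45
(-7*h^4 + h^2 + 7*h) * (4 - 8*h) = 56*h^5 - 28*h^4 - 8*h^3 - 52*h^2 + 28*h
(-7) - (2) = -9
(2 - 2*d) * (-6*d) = 12*d^2 - 12*d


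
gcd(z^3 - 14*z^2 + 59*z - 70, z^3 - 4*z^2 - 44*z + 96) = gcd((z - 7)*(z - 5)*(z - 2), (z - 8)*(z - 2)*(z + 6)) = z - 2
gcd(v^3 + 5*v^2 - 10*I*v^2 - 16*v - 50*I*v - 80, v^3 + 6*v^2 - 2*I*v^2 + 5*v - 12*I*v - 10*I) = v^2 + v*(5 - 2*I) - 10*I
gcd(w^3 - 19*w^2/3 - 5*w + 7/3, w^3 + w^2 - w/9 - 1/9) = w^2 + 2*w/3 - 1/3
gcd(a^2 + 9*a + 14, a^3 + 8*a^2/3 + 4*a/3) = a + 2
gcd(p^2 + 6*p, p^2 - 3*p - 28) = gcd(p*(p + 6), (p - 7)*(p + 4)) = 1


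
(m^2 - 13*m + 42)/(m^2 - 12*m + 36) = (m - 7)/(m - 6)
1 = 1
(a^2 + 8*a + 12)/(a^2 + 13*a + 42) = (a + 2)/(a + 7)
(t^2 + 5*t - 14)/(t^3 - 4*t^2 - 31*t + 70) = (t + 7)/(t^2 - 2*t - 35)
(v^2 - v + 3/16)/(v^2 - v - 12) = (-v^2 + v - 3/16)/(-v^2 + v + 12)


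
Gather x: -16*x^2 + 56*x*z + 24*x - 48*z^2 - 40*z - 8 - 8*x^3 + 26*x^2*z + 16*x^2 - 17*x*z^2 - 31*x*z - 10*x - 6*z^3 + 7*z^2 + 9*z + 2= -8*x^3 + 26*x^2*z + x*(-17*z^2 + 25*z + 14) - 6*z^3 - 41*z^2 - 31*z - 6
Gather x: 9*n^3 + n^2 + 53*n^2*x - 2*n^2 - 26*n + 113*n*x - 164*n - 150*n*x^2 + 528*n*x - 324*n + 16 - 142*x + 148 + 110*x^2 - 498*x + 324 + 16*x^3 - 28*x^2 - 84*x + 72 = 9*n^3 - n^2 - 514*n + 16*x^3 + x^2*(82 - 150*n) + x*(53*n^2 + 641*n - 724) + 560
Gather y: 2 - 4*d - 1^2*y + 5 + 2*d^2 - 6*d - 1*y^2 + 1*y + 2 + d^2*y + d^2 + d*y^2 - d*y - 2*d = 3*d^2 - 12*d + y^2*(d - 1) + y*(d^2 - d) + 9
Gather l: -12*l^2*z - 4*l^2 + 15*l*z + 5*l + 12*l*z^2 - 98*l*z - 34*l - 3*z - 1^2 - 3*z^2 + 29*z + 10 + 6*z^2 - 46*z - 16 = l^2*(-12*z - 4) + l*(12*z^2 - 83*z - 29) + 3*z^2 - 20*z - 7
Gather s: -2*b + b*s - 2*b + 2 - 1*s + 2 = -4*b + s*(b - 1) + 4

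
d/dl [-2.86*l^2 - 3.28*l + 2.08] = -5.72*l - 3.28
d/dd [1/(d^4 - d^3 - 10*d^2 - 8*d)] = (-4*d^3 + 3*d^2 + 20*d + 8)/(d^2*(-d^3 + d^2 + 10*d + 8)^2)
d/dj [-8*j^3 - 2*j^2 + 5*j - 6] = -24*j^2 - 4*j + 5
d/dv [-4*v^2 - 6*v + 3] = -8*v - 6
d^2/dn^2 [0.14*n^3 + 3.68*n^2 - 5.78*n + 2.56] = 0.84*n + 7.36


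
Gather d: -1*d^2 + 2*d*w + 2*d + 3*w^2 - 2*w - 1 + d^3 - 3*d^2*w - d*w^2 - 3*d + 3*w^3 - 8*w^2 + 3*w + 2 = d^3 + d^2*(-3*w - 1) + d*(-w^2 + 2*w - 1) + 3*w^3 - 5*w^2 + w + 1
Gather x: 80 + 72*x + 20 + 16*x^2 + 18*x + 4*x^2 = 20*x^2 + 90*x + 100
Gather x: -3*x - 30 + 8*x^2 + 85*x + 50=8*x^2 + 82*x + 20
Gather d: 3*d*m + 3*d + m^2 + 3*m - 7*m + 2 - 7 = d*(3*m + 3) + m^2 - 4*m - 5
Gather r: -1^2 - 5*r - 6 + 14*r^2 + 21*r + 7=14*r^2 + 16*r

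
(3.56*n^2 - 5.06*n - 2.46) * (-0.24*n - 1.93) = -0.8544*n^3 - 5.6564*n^2 + 10.3562*n + 4.7478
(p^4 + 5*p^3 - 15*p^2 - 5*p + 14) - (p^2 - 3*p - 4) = p^4 + 5*p^3 - 16*p^2 - 2*p + 18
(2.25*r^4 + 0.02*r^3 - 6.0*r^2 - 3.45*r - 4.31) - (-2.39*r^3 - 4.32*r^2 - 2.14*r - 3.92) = 2.25*r^4 + 2.41*r^3 - 1.68*r^2 - 1.31*r - 0.39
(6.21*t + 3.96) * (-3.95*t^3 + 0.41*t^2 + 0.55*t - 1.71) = -24.5295*t^4 - 13.0959*t^3 + 5.0391*t^2 - 8.4411*t - 6.7716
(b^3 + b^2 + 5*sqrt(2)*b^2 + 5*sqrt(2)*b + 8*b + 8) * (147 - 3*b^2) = -3*b^5 - 15*sqrt(2)*b^4 - 3*b^4 - 15*sqrt(2)*b^3 + 123*b^3 + 123*b^2 + 735*sqrt(2)*b^2 + 735*sqrt(2)*b + 1176*b + 1176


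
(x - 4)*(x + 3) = x^2 - x - 12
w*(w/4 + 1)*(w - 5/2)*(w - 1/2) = w^4/4 + w^3/4 - 43*w^2/16 + 5*w/4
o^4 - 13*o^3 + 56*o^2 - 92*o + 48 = (o - 6)*(o - 4)*(o - 2)*(o - 1)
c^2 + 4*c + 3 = (c + 1)*(c + 3)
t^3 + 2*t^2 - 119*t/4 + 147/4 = (t - 7/2)*(t - 3/2)*(t + 7)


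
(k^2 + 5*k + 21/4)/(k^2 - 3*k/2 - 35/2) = (k + 3/2)/(k - 5)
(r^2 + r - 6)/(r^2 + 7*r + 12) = (r - 2)/(r + 4)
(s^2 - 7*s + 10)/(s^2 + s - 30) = (s - 2)/(s + 6)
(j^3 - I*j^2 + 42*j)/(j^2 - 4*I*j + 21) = j*(j + 6*I)/(j + 3*I)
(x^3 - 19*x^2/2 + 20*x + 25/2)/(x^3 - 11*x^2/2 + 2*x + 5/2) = (x - 5)/(x - 1)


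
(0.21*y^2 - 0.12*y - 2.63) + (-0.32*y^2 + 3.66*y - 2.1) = -0.11*y^2 + 3.54*y - 4.73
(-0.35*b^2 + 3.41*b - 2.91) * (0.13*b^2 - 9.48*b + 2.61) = -0.0455*b^4 + 3.7613*b^3 - 33.6186*b^2 + 36.4869*b - 7.5951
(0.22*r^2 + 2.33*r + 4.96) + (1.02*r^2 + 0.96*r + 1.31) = 1.24*r^2 + 3.29*r + 6.27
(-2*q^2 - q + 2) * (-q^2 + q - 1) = 2*q^4 - q^3 - q^2 + 3*q - 2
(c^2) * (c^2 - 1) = c^4 - c^2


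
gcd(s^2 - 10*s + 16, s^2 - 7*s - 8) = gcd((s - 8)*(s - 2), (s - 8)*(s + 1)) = s - 8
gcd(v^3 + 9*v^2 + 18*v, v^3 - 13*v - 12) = v + 3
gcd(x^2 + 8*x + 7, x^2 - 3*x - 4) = x + 1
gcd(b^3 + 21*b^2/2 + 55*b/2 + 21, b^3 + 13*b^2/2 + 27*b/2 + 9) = b^2 + 7*b/2 + 3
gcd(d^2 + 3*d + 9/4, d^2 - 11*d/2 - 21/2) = d + 3/2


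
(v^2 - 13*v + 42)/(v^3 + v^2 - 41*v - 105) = (v - 6)/(v^2 + 8*v + 15)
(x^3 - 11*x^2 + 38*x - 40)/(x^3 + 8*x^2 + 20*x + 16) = (x^3 - 11*x^2 + 38*x - 40)/(x^3 + 8*x^2 + 20*x + 16)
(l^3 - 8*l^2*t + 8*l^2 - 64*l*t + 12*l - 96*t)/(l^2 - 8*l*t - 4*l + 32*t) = (l^2 + 8*l + 12)/(l - 4)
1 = 1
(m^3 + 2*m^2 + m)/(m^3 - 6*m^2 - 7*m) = (m + 1)/(m - 7)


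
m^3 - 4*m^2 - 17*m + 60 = (m - 5)*(m - 3)*(m + 4)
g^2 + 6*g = g*(g + 6)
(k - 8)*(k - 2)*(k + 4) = k^3 - 6*k^2 - 24*k + 64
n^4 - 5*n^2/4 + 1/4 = (n - 1)*(n - 1/2)*(n + 1/2)*(n + 1)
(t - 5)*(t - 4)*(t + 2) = t^3 - 7*t^2 + 2*t + 40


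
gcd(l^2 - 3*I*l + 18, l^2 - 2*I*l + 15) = l + 3*I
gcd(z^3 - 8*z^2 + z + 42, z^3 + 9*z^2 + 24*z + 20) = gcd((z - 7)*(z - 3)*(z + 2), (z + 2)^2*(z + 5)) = z + 2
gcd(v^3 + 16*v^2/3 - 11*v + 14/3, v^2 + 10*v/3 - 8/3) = v - 2/3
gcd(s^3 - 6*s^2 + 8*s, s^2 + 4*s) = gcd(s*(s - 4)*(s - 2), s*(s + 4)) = s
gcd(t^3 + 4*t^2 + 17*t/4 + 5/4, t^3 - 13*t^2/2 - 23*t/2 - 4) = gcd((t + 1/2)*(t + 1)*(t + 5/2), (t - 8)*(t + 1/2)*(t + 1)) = t^2 + 3*t/2 + 1/2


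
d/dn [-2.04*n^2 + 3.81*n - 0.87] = 3.81 - 4.08*n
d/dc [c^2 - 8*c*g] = 2*c - 8*g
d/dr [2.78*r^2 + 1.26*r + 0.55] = 5.56*r + 1.26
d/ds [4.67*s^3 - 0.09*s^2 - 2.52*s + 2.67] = 14.01*s^2 - 0.18*s - 2.52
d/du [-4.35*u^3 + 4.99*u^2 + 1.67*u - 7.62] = -13.05*u^2 + 9.98*u + 1.67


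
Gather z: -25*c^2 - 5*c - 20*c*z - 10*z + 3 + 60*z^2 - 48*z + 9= -25*c^2 - 5*c + 60*z^2 + z*(-20*c - 58) + 12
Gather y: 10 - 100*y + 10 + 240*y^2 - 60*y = 240*y^2 - 160*y + 20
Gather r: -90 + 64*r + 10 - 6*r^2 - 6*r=-6*r^2 + 58*r - 80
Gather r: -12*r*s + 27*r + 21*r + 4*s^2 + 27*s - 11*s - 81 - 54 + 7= r*(48 - 12*s) + 4*s^2 + 16*s - 128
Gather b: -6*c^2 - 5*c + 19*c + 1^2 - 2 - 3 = -6*c^2 + 14*c - 4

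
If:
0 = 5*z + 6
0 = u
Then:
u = 0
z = -6/5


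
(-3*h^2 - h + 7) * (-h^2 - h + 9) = 3*h^4 + 4*h^3 - 33*h^2 - 16*h + 63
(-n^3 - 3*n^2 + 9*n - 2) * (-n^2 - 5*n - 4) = n^5 + 8*n^4 + 10*n^3 - 31*n^2 - 26*n + 8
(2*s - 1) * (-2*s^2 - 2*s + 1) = -4*s^3 - 2*s^2 + 4*s - 1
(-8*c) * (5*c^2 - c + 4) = -40*c^3 + 8*c^2 - 32*c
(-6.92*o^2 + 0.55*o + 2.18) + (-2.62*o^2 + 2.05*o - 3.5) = -9.54*o^2 + 2.6*o - 1.32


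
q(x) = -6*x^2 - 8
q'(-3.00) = 36.00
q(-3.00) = -62.00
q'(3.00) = -36.00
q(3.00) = -62.00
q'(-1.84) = 22.08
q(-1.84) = -28.31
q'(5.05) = -60.60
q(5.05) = -161.02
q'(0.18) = -2.16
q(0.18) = -8.19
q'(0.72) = -8.64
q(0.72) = -11.11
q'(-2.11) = 25.32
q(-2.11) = -34.71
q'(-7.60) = 91.20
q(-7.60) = -354.56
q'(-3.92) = 47.04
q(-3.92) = -100.20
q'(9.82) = -117.84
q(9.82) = -586.59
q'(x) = -12*x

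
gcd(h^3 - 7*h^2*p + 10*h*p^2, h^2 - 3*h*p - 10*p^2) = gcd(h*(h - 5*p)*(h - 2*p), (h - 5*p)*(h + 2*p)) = -h + 5*p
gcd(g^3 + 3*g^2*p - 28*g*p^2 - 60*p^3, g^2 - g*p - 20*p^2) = -g + 5*p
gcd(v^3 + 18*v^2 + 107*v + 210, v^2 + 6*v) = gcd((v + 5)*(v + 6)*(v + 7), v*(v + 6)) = v + 6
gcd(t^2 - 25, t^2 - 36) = 1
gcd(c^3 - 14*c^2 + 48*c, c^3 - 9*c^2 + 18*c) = c^2 - 6*c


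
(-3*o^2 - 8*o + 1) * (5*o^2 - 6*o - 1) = -15*o^4 - 22*o^3 + 56*o^2 + 2*o - 1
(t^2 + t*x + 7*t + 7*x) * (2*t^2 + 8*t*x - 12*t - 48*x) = 2*t^4 + 10*t^3*x + 2*t^3 + 8*t^2*x^2 + 10*t^2*x - 84*t^2 + 8*t*x^2 - 420*t*x - 336*x^2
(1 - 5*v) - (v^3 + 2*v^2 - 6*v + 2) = -v^3 - 2*v^2 + v - 1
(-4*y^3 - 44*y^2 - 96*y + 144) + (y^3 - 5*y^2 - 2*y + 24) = -3*y^3 - 49*y^2 - 98*y + 168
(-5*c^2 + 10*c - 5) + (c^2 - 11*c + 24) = -4*c^2 - c + 19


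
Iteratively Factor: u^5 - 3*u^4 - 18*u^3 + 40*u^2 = (u - 2)*(u^4 - u^3 - 20*u^2) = (u - 2)*(u + 4)*(u^3 - 5*u^2) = u*(u - 2)*(u + 4)*(u^2 - 5*u) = u*(u - 5)*(u - 2)*(u + 4)*(u)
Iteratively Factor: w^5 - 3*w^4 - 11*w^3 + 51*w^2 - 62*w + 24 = (w + 4)*(w^4 - 7*w^3 + 17*w^2 - 17*w + 6) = (w - 2)*(w + 4)*(w^3 - 5*w^2 + 7*w - 3) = (w - 3)*(w - 2)*(w + 4)*(w^2 - 2*w + 1) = (w - 3)*(w - 2)*(w - 1)*(w + 4)*(w - 1)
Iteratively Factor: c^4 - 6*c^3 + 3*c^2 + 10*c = (c + 1)*(c^3 - 7*c^2 + 10*c) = c*(c + 1)*(c^2 - 7*c + 10) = c*(c - 2)*(c + 1)*(c - 5)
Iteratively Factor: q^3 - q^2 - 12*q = (q - 4)*(q^2 + 3*q) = (q - 4)*(q + 3)*(q)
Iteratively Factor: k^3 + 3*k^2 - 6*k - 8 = (k - 2)*(k^2 + 5*k + 4) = (k - 2)*(k + 1)*(k + 4)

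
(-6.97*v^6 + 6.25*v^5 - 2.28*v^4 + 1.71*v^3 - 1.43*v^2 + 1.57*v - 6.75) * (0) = 0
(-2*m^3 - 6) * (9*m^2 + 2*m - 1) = -18*m^5 - 4*m^4 + 2*m^3 - 54*m^2 - 12*m + 6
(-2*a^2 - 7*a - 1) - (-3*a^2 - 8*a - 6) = a^2 + a + 5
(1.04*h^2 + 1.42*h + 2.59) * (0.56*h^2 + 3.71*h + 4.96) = 0.5824*h^4 + 4.6536*h^3 + 11.877*h^2 + 16.6521*h + 12.8464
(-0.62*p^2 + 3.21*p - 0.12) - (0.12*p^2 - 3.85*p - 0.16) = -0.74*p^2 + 7.06*p + 0.04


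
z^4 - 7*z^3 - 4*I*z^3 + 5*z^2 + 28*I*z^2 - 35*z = z*(z - 7)*(z - 5*I)*(z + I)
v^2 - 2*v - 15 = (v - 5)*(v + 3)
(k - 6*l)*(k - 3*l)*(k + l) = k^3 - 8*k^2*l + 9*k*l^2 + 18*l^3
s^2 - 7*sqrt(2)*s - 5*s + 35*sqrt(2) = (s - 5)*(s - 7*sqrt(2))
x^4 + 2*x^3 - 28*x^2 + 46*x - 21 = (x - 3)*(x - 1)^2*(x + 7)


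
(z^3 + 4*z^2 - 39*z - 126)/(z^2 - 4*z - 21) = (z^2 + z - 42)/(z - 7)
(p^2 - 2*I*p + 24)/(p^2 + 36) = (p + 4*I)/(p + 6*I)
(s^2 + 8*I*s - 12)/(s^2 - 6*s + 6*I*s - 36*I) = (s + 2*I)/(s - 6)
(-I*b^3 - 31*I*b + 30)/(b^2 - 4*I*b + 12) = (-I*b^2 + 6*b + 5*I)/(b + 2*I)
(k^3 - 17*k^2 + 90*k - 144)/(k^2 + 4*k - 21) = (k^2 - 14*k + 48)/(k + 7)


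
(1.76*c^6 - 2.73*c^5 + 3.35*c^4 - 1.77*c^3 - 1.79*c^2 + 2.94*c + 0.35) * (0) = 0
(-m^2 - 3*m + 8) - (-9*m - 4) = -m^2 + 6*m + 12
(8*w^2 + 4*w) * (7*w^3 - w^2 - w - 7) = 56*w^5 + 20*w^4 - 12*w^3 - 60*w^2 - 28*w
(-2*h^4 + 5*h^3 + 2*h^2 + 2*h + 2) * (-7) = 14*h^4 - 35*h^3 - 14*h^2 - 14*h - 14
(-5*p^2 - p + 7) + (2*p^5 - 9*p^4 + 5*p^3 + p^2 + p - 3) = 2*p^5 - 9*p^4 + 5*p^3 - 4*p^2 + 4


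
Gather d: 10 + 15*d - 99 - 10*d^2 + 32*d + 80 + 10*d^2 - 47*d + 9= 0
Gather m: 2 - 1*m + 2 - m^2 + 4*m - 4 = -m^2 + 3*m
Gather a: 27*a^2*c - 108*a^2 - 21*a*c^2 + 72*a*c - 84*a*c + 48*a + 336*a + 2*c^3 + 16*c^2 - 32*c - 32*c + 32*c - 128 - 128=a^2*(27*c - 108) + a*(-21*c^2 - 12*c + 384) + 2*c^3 + 16*c^2 - 32*c - 256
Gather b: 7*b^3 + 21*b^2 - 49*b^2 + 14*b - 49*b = 7*b^3 - 28*b^2 - 35*b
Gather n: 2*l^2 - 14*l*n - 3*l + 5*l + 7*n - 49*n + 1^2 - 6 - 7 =2*l^2 + 2*l + n*(-14*l - 42) - 12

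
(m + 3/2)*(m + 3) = m^2 + 9*m/2 + 9/2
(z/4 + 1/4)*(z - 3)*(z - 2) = z^3/4 - z^2 + z/4 + 3/2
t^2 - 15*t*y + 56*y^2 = (t - 8*y)*(t - 7*y)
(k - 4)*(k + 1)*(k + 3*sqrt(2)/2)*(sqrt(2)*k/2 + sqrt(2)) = sqrt(2)*k^4/2 - sqrt(2)*k^3/2 + 3*k^3/2 - 5*sqrt(2)*k^2 - 3*k^2/2 - 15*k - 4*sqrt(2)*k - 12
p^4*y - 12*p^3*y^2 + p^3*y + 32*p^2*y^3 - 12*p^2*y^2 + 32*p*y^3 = p*(p - 8*y)*(p - 4*y)*(p*y + y)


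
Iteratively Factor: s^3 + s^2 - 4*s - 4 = (s + 2)*(s^2 - s - 2) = (s + 1)*(s + 2)*(s - 2)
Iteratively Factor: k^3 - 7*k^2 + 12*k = (k - 3)*(k^2 - 4*k) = k*(k - 3)*(k - 4)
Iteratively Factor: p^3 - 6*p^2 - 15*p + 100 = (p - 5)*(p^2 - p - 20) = (p - 5)^2*(p + 4)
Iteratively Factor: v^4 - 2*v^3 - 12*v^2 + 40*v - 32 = (v - 2)*(v^3 - 12*v + 16) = (v - 2)^2*(v^2 + 2*v - 8) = (v - 2)^2*(v + 4)*(v - 2)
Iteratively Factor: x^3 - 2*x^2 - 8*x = (x - 4)*(x^2 + 2*x) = x*(x - 4)*(x + 2)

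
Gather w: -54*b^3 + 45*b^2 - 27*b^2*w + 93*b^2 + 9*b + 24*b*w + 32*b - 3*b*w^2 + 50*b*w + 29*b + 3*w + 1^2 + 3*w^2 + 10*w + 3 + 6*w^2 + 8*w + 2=-54*b^3 + 138*b^2 + 70*b + w^2*(9 - 3*b) + w*(-27*b^2 + 74*b + 21) + 6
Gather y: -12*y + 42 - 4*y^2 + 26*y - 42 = -4*y^2 + 14*y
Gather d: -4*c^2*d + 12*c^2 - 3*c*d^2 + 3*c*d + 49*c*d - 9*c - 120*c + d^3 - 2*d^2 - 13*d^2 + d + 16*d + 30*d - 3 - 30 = 12*c^2 - 129*c + d^3 + d^2*(-3*c - 15) + d*(-4*c^2 + 52*c + 47) - 33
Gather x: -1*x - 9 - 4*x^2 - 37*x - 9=-4*x^2 - 38*x - 18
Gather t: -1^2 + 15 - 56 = -42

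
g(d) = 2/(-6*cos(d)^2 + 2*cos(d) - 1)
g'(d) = 2*(-12*sin(d)*cos(d) + 2*sin(d))/(-6*cos(d)^2 + 2*cos(d) - 1)^2 = 4*(1 - 6*cos(d))*sin(d)/(6*cos(d)^2 - 2*cos(d) + 1)^2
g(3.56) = -0.26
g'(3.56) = -0.17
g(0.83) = -0.84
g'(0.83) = -1.58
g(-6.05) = -0.42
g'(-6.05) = -0.20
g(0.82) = -0.82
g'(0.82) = -1.53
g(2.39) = -0.35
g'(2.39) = 0.46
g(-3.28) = -0.23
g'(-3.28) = 0.05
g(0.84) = -0.86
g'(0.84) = -1.64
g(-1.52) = -2.19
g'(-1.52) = -3.33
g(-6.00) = -0.43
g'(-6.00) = -0.25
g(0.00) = -0.40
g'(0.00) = 0.00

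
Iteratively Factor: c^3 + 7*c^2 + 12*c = (c + 3)*(c^2 + 4*c) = c*(c + 3)*(c + 4)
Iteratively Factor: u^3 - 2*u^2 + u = (u)*(u^2 - 2*u + 1) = u*(u - 1)*(u - 1)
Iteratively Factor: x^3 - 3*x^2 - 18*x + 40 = (x - 5)*(x^2 + 2*x - 8) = (x - 5)*(x - 2)*(x + 4)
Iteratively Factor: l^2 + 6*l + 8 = (l + 4)*(l + 2)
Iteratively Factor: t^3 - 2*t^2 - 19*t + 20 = (t - 5)*(t^2 + 3*t - 4) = (t - 5)*(t + 4)*(t - 1)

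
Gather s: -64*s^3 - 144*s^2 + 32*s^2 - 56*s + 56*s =-64*s^3 - 112*s^2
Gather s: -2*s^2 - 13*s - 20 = -2*s^2 - 13*s - 20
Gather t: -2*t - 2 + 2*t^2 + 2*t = 2*t^2 - 2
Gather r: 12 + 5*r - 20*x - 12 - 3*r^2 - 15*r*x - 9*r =-3*r^2 + r*(-15*x - 4) - 20*x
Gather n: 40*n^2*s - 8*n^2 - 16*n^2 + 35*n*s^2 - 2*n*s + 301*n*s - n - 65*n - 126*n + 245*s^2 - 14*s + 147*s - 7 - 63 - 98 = n^2*(40*s - 24) + n*(35*s^2 + 299*s - 192) + 245*s^2 + 133*s - 168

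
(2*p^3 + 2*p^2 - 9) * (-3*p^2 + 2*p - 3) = -6*p^5 - 2*p^4 - 2*p^3 + 21*p^2 - 18*p + 27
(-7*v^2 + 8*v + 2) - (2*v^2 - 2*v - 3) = -9*v^2 + 10*v + 5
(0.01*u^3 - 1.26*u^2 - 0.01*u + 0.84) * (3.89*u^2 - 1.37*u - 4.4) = 0.0389*u^5 - 4.9151*u^4 + 1.6433*u^3 + 8.8253*u^2 - 1.1068*u - 3.696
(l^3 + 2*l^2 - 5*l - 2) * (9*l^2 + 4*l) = 9*l^5 + 22*l^4 - 37*l^3 - 38*l^2 - 8*l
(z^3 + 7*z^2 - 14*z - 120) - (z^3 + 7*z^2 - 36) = -14*z - 84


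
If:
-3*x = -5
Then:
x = 5/3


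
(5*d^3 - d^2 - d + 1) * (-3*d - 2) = -15*d^4 - 7*d^3 + 5*d^2 - d - 2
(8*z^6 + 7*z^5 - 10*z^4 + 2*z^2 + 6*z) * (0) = 0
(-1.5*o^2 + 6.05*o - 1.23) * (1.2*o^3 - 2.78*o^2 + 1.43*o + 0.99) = -1.8*o^5 + 11.43*o^4 - 20.44*o^3 + 10.5859*o^2 + 4.2306*o - 1.2177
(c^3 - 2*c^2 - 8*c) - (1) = c^3 - 2*c^2 - 8*c - 1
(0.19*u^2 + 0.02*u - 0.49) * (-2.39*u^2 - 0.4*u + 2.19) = -0.4541*u^4 - 0.1238*u^3 + 1.5792*u^2 + 0.2398*u - 1.0731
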